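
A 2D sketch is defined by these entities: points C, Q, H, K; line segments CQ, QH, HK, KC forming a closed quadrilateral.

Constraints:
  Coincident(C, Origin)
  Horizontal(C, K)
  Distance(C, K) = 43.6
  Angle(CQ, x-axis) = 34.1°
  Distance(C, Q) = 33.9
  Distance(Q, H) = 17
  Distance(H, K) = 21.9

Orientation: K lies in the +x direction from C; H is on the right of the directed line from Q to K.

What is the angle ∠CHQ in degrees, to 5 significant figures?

119.37°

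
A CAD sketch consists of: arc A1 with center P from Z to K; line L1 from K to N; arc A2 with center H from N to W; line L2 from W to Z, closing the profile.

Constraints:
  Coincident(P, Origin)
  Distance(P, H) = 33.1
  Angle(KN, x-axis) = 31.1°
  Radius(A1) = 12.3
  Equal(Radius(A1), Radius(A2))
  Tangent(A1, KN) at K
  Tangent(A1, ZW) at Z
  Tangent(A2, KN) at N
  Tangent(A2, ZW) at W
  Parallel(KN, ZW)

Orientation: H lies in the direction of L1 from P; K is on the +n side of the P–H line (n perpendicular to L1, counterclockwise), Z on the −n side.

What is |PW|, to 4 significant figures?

35.31

The slot axis is L1's direction at 31.1°, so u = (cos 31.1°, sin 31.1°) = (0.8563, 0.5165) and n = (−sin 31.1°, cos 31.1°) = (-0.5165, 0.8563). P is at the origin and H lies 33.1 along u from P, so H = 33.1·u = (28.34, 17.10). Tangency of A1 to both parallel lines with radius 12.3 puts K and Z at P ± 12.3·n: K = (-6.353, 10.53), Z = (6.353, -10.53). Equal radii place N and W the same way about H: N = H + 12.3·n = (21.99, 27.63), W = H − 12.3·n = (34.70, 6.565). Then |PW| = |W − P| = 35.31.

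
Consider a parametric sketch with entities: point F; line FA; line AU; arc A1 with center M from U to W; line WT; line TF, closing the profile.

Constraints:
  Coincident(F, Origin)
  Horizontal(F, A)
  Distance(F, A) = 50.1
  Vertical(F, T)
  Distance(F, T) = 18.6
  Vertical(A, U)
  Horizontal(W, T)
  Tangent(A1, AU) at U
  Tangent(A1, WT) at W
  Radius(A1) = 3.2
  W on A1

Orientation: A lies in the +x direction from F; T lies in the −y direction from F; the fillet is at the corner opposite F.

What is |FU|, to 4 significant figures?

52.41

F is at the origin; FA is horizontal with |FA| = 50.1 and A on the +x side, so A = (50.10, 0.000). F and T share the same x with |FT| = 18.6 and T on the −y side, so T = (0.000, -18.60). The virtual corner opposite F is at (50.10, -18.60). A1 meets AU tangentially, so MU is at right angles to AU and A1 meets WT tangentially, so MW is at right angles to WT, with radius 3.2, so the center M sits 3.2 in from both sides at M = (46.90, -15.40). That places the tangent points at U = (50.10, -15.40) on AU and W = (46.90, -18.60) on WT. Then |FU| = |U − F| = 52.41.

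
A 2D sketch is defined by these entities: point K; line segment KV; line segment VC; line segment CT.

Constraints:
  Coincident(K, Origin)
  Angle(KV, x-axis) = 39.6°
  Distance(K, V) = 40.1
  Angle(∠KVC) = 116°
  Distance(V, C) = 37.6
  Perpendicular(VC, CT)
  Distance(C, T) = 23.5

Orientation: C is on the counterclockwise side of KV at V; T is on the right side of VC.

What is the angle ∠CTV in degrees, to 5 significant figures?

57.995°

K is at the origin; KV runs at 39.6° with length 40.1, so V = 40.1·(cos 39.6°, sin 39.6°) = (30.898, 25.561). ∠KVC = 116.0°, so VC runs at 39.6° + (180° − 116.0°) = 103.60° from the x-axis; with |VC| = 37.6, C = V + 37.6·(cos 103.60°, sin 103.60°) = (22.056, 62.106). The perpendicularity gives CT at right angles to VC; with |CT| = 23.5 on the right of VC, T = C + 23.5·(0.97196, 0.23514) = (44.897, 67.632). Then cos ∠CTV = TC·TV / (|TC||TV|), giving 57.995°.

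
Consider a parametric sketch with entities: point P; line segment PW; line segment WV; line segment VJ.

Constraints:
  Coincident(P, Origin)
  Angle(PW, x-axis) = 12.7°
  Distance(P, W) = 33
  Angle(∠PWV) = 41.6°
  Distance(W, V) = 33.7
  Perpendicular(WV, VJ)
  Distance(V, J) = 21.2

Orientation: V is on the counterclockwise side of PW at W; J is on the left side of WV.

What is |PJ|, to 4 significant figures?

9.051

∠PWV = 41.6°, so WV runs at 12.7° + (180° − 41.6°) = 151.1° from the x-axis; with |WV| = 33.7, V = W + 33.7·(cos 151.1°, sin 151.1°) = (2.689, 23.54). WV is perpendicular to VJ; with |VJ| = 21.2 on the left of WV, J = V + 21.2·(-0.4833, -0.8755) = (-7.556, 4.982). Then |PJ| = |J − P| = 9.051.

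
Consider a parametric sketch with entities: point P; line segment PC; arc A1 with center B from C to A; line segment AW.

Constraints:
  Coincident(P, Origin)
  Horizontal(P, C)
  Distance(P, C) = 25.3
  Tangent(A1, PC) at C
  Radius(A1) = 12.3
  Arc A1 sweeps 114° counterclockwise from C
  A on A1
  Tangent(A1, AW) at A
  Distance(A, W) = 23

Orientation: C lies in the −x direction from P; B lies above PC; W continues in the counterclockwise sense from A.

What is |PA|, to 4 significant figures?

22.30

The tangent condition forces BC to be normal to PC, so B = C + (0, 12.3) = (-25.30, 12.30). On A1, C sits at bearing -90° from B; a 114° counterclockwise sweep puts A at bearing 24°, so A = B + 12.3·(cos 24°, sin 24°) = (-14.06, 17.30). Then |PA| = |A − P| = 22.30.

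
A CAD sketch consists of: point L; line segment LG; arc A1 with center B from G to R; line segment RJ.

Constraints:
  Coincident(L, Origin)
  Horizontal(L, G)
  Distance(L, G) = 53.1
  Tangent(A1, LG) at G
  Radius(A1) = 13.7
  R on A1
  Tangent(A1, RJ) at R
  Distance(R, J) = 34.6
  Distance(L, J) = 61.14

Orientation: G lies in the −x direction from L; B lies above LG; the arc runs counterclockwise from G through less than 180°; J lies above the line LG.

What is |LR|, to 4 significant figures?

41.56

L is at the origin; LG is horizontal with |LG| = 53.1 and G on the −x side, so G = (-53.10, 0.000). Tangency of A1 to LG means the radius BG is perpendicular to LG, so B = G + (0, 13.7) = (-53.10, 13.70). Since BR ⟂ RJ (tangency), |BJ| = √(13.7² + 34.6²) = 37.21 regardless of where R sits on A1. So J lies on both circle(L, 61.14) and circle(B, 37.21); the above-LG intersection is J = (-38.15, 47.78). R is the foot of the tangent from J: R = (-39.41, 13.20).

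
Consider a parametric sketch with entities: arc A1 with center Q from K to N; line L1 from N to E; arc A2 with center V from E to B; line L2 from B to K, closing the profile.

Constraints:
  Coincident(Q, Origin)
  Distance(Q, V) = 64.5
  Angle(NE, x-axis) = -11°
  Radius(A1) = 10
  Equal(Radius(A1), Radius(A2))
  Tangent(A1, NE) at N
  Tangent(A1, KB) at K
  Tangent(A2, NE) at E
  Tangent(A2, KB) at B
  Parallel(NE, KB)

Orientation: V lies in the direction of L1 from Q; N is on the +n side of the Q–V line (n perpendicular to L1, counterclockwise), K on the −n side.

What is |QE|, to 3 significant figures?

65.3

The slot axis is L1's direction at -11.0°, so u = (cos -11.0°, sin -11.0°) = (0.982, -0.191) and n = (−sin -11.0°, cos -11.0°) = (0.191, 0.982). Q is at the origin and V lies 64.5 along u from Q, so V = 64.5·u = (63.3, -12.3). Tangency of A1 to both parallel lines with radius 10.0 puts N and K at Q ± 10.0·n: N = (1.91, 9.82), K = (-1.91, -9.82). Equal radii place E and B the same way about V: E = V + 10.0·n = (65.2, -2.49), B = V − 10.0·n = (61.4, -22.1). Then |QE| = |E − Q| = 65.3.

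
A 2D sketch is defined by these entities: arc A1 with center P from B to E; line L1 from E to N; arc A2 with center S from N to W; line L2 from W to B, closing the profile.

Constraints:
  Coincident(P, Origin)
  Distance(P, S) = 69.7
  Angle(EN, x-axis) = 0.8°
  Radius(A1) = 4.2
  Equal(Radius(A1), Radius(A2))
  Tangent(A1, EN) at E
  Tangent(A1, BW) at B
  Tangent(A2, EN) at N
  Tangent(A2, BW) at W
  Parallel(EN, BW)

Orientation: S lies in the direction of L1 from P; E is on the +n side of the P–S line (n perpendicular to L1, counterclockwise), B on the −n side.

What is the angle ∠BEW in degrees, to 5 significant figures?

83.128°

The slot axis is L1's direction at 0.8°, so u = (cos 0.8°, sin 0.8°) = (0.99990, 0.013962) and n = (−sin 0.8°, cos 0.8°) = (-0.013962, 0.99990). P is at the origin and S lies 69.7 along u from P, so S = 69.7·u = (69.693, 0.97316). Tangency of A1 to both parallel lines with radius 4.2 puts E and B at P ± 4.2·n: E = (-0.058641, 4.1996), B = (0.058641, -4.1996). Equal radii place N and W the same way about S: N = S + 4.2·n = (69.635, 5.1728), W = S − 4.2·n = (69.752, -3.2264). Then cos ∠BEW = EB·EW / (|EB||EW|), giving 83.128°.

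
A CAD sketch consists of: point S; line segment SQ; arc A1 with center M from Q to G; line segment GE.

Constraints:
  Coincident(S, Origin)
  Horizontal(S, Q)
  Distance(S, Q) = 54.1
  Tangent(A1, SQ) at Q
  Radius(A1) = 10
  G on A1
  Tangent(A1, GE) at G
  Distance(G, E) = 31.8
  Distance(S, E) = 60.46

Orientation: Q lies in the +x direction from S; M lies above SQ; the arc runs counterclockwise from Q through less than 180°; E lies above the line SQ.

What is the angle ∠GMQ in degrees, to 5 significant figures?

125.49°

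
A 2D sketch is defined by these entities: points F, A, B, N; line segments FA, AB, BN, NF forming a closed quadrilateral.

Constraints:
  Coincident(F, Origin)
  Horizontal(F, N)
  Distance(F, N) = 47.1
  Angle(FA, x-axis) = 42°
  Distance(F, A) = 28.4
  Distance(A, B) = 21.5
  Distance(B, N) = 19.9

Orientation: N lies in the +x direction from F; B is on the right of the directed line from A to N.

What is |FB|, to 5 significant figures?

27.311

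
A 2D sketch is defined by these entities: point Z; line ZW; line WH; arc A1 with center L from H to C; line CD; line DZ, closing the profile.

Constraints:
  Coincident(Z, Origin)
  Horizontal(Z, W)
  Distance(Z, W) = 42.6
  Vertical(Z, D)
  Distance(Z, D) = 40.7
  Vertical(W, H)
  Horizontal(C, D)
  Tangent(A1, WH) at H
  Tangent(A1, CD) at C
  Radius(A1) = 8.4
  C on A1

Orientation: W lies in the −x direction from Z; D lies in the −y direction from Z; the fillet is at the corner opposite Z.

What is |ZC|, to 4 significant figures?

53.16

The virtual corner opposite Z is at (-42.60, -40.70). Since A1 is tangent to WH there, LH ⟂ WH and the tangent condition forces LC to be normal to CD, with radius 8.4, so the center L sits 8.4 in from both sides at L = (-34.20, -32.30). That places the tangent points at H = (-42.60, -32.30) on WH and C = (-34.20, -40.70) on CD. Then |ZC| = |C − Z| = 53.16.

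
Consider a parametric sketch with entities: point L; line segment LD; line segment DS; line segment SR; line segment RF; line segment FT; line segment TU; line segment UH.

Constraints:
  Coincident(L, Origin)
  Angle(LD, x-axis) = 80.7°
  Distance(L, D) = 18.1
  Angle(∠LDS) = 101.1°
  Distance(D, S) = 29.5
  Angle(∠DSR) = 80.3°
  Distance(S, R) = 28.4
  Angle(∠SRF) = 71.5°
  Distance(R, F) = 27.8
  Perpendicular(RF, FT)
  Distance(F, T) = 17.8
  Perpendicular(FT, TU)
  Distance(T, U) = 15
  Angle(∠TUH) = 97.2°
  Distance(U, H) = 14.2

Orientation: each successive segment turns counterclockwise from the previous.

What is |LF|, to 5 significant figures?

4.7032

∠DSR = 80.3° gives SR at -100.70° from the x-axis; with |SR| = 28.4, R = (-29.998, 0.23876). ∠SRF = 71.5° gives RF at 7.8000° from the x-axis; with |RF| = 27.8, F = (-2.4549, 4.0117). Then |LF| = |F − L| = 4.7032.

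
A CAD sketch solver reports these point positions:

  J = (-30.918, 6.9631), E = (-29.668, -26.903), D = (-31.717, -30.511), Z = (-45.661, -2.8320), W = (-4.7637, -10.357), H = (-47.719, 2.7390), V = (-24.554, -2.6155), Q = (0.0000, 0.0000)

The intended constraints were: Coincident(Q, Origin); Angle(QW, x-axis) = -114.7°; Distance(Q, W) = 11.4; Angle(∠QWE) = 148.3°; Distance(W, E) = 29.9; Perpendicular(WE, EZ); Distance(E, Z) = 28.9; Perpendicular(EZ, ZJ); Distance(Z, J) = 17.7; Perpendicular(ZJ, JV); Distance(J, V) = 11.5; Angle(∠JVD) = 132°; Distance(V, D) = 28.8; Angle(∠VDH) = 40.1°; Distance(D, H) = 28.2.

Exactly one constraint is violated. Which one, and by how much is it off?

Distance(D, H) = 28.2 — off by 8.70.

Q = (0.00, 0.00) ✓; QW at -114.7° ✓; |QW| = 11.40 ✓; ∠QWE = 148.3° ✓; |WE| = 29.90 ✓; ∠(WE, EZ) = 90.00° ✓; |EZ| = 28.90 ✓; ∠(EZ, ZJ) = 90.00° ✓; |ZJ| = 17.70 ✓; ∠(ZJ, JV) = 90.00° ✓; |JV| = 11.50 ✓; ∠JVD = 132.0° ✓; |VD| = 28.80 ✓; ∠VDH = 40.10° ✓; |DH| = 36.90 ✗.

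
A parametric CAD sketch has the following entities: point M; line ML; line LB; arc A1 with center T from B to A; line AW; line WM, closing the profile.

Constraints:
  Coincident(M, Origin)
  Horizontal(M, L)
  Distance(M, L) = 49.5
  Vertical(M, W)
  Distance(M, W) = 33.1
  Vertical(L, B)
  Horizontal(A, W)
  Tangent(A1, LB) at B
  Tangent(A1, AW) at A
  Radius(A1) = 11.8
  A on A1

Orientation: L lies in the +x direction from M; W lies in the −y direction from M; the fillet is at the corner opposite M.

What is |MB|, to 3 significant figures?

53.9

M is at the origin; ML is horizontal with |ML| = 49.5 and L on the +x side, so L = (49.5, 0.00). MW is vertical with |MW| = 33.1 and W on the −y side, so W = (0.00, -33.1). The virtual corner opposite M is at (49.5, -33.1). Since A1 is tangent to LB there, TB ⟂ LB and since A1 is tangent to AW there, TA ⟂ AW, with radius 11.8, so the center T sits 11.8 in from both sides at T = (37.7, -21.3). That places the tangent points at B = (49.5, -21.3) on LB and A = (37.7, -33.1) on AW. Then |MB| = |B − M| = 53.9.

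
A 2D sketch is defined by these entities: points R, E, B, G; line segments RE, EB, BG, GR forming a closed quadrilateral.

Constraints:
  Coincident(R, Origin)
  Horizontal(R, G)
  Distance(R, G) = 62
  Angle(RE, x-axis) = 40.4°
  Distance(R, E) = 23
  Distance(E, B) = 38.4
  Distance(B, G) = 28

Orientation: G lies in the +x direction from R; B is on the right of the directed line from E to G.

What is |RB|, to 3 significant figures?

42.8

R is at the origin; R and G share the same y with |RG| = 62.0 and G in +x, so G = (62.0, 0). RE runs at 40.4° with |RE| = 23.0, so E = (17.5, 14.9). B is determined by |EB| = 38.4 and |BG| = 28.0 together: it lies at the intersection of circle(E, 38.4) and circle(G, 28.0). With |EG| = 46.9, the foot of the radical line on EG is 30.8 from E and the perpendicular offset is √(38.4² − 30.8²) = 22.9. Taking the right-of-EG solution: B = (39.5, -16.6).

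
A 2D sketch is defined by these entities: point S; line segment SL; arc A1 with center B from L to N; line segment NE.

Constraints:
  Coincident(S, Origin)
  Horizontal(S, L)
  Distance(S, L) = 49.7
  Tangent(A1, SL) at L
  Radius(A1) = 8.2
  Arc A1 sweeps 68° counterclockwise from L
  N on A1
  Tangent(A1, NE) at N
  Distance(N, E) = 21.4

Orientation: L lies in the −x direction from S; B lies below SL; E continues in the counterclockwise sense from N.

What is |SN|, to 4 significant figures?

57.53

S is at the origin; SL is horizontal with |SL| = 49.7 and L on the −x side, so L = (-49.70, 0.000). Since A1 is tangent to SL there, BL ⟂ SL, so B = L + (0, -8.2) = (-49.70, -8.200). On A1, L sits at bearing 90° from B; a 68° counterclockwise sweep puts N at bearing 158°, so N = B + 8.2·(cos 158°, sin 158°) = (-57.30, -5.128). Then |SN| = |N − S| = 57.53.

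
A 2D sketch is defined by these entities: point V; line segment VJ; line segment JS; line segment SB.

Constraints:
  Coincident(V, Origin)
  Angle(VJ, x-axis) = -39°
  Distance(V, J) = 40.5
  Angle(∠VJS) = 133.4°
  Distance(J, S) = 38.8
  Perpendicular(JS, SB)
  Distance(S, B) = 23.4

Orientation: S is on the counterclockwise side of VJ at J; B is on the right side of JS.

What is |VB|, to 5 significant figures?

85.028

V is at the origin; VJ runs at -39.0° with length 40.5, so J = 40.5·(cos -39.0°, sin -39.0°) = (31.474, -25.487). ∠VJS = 133.4°, so JS runs at -39.0° + (180° − 133.4°) = 7.6000° from the x-axis; with |JS| = 38.8, S = J + 38.8·(cos 7.6000°, sin 7.6000°) = (69.934, -20.356). The perpendicularity gives SB at right angles to JS; with |SB| = 23.4 on the right of JS, B = S + 23.4·(0.13226, -0.99122) = (73.028, -43.550). Then |VB| = |B − V| = 85.028.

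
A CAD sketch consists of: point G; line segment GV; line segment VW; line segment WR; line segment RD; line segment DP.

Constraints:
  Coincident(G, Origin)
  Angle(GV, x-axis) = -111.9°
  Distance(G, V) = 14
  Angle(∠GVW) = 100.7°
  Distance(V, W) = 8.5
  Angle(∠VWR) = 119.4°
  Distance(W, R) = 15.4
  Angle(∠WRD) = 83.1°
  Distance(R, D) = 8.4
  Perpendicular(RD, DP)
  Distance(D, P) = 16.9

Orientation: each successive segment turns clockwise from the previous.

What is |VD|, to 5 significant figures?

18.587

G is at the origin; GV runs at -111.9° with length 14.0, so V = (-5.2218, -12.990). ∠GVW = 100.7° gives VW at 168.80° from the x-axis; with |VW| = 8.5, W = (-13.560, -11.339). ∠VWR = 119.4° gives WR at 108.20° from the x-axis; with |WR| = 15.4, R = (-18.370, 3.2909). ∠WRD = 83.1° gives RD at 11.300° from the x-axis; with |RD| = 8.4, D = (-10.133, 4.9368). Then |VD| = |D − V| = 18.587.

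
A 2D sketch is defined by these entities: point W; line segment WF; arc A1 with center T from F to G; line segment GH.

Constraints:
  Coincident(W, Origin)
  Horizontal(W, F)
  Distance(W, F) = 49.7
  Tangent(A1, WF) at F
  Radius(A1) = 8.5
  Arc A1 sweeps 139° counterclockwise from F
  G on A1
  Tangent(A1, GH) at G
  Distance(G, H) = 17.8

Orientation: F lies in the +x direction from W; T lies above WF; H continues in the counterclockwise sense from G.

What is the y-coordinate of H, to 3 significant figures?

26.6

On A1, F sits at bearing -90° from T; a 139° counterclockwise sweep puts G at bearing 49°, so G = T + 8.5·(cos 49°, sin 49°) = (55.3, 14.9). A1 meets GH tangentially, so TG is at right angles to GH, so GH runs along (−sin 49°, cos 49°); with |GH| = 17.8, H = (41.8, 26.6). So H.y = 26.6.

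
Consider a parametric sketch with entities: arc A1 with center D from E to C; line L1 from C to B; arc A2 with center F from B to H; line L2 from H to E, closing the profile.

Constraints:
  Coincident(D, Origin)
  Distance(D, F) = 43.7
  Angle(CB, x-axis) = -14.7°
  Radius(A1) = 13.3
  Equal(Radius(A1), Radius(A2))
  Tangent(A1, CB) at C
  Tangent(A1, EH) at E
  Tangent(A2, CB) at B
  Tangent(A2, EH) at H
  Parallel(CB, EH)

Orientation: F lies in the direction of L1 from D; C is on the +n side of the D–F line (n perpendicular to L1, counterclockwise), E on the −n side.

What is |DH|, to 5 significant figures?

45.679

Tangency of A1 to both parallel lines with radius 13.3 puts C and E at D ± 13.3·n: C = (3.3750, 12.865), E = (-3.3750, -12.865). Equal radii place B and H the same way about F: B = F + 13.3·n = (45.645, 1.7754), H = F − 13.3·n = (38.895, -23.954). Then |DH| = |H − D| = 45.679.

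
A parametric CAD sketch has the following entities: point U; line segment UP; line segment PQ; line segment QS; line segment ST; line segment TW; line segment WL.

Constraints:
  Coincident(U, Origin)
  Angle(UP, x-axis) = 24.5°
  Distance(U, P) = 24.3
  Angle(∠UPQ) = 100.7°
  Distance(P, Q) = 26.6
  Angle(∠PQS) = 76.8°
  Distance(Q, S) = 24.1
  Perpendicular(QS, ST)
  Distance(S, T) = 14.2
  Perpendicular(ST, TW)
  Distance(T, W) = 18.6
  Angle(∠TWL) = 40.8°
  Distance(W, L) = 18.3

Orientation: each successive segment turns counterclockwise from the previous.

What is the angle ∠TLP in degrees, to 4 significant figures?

50.96°

U is at the origin; UP runs at 24.5° with length 24.3, so P = (22.11, 10.08). ∠UPQ = 100.7° gives PQ at 103.8° from the x-axis; with |PQ| = 26.6, Q = (15.77, 35.91). ∠PQS = 76.8° gives QS at -153.0° from the x-axis; with |QS| = 24.1, S = (-5.706, 24.97). The perpendicularity gives ST at right angles to QS, so ST runs at -63.00°; with |ST| = 14.2, T = (0.7405, 12.32). The perpendicularity gives TW at right angles to ST, so TW runs at 27.00°; with |TW| = 18.6, W = (17.31, 20.76). ∠TWL = 40.8° gives WL at 166.2° from the x-axis; with |WL| = 18.3, L = (-0.4586, 25.13). Then cos ∠TLP = LT·LP / (|LT||LP|), giving 50.96°.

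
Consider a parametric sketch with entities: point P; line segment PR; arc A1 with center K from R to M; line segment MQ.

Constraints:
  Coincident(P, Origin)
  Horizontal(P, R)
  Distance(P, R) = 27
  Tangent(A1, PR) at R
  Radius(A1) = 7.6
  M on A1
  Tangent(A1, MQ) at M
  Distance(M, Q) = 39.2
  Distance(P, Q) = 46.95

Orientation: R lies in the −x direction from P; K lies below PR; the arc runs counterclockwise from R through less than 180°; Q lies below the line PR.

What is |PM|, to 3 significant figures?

35.4

Checks: |KM| = 7.600 ✓; ∠(KM, MQ) = 90.00° ✓; |MQ| = 39.20 ✓; |PQ| = 46.95 ✓.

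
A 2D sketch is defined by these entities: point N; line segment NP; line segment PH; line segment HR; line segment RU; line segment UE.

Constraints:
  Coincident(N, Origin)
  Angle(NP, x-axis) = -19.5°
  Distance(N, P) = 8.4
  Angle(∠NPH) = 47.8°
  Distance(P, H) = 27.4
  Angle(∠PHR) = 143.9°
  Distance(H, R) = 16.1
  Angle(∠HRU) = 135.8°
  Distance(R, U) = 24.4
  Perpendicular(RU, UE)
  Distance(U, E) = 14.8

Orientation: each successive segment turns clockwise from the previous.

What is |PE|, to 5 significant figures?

46.841

∠HRU = 135.8° gives RU at 128.00° from the x-axis; with |RU| = 24.4, U = (-47.180, 5.6185). The perpendicularity gives UE at right angles to RU, so UE runs at 38.000°; with |UE| = 14.8, E = (-35.518, 14.730). Then |PE| = |E − P| = 46.841.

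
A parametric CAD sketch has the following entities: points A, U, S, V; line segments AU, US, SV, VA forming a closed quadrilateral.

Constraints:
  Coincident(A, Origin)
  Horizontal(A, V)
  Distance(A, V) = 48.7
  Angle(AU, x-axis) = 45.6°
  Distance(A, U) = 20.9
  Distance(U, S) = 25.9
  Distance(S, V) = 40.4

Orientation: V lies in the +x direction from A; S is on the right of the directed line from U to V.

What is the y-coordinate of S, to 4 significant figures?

-10.49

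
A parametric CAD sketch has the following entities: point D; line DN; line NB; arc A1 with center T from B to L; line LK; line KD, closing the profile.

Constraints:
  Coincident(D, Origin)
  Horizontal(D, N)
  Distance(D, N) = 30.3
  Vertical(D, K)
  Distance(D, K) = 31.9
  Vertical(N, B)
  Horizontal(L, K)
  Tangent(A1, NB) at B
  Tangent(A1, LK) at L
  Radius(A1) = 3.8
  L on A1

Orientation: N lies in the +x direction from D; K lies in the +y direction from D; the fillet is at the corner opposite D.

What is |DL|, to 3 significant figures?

41.5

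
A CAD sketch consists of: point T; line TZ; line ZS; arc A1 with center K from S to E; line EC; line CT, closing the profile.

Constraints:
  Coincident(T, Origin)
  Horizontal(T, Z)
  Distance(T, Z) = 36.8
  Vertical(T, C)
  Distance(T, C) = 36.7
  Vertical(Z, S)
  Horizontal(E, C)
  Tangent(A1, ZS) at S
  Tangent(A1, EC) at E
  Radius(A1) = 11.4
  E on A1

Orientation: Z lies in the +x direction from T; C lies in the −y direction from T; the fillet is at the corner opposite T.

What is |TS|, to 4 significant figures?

44.66

T is at the origin; TZ is horizontal with |TZ| = 36.8 and Z on the +x side, so Z = (36.80, 0.000). T and C share the same x with |TC| = 36.7 and C on the −y side, so C = (0.000, -36.70). The virtual corner opposite T is at (36.80, -36.70). Tangency of A1 to ZS means the radius KS is perpendicular to ZS and A1 meets EC tangentially, so KE is at right angles to EC, with radius 11.4, so the center K sits 11.4 in from both sides at K = (25.40, -25.30). That places the tangent points at S = (36.80, -25.30) on ZS and E = (25.40, -36.70) on EC. Then |TS| = |S − T| = 44.66.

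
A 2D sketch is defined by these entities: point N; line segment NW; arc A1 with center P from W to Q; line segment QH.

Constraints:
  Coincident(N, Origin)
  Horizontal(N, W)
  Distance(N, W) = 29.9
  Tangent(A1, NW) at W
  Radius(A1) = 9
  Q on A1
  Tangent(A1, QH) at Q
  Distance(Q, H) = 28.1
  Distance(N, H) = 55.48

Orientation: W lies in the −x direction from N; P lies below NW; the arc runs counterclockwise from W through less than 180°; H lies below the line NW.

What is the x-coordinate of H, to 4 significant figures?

-42.47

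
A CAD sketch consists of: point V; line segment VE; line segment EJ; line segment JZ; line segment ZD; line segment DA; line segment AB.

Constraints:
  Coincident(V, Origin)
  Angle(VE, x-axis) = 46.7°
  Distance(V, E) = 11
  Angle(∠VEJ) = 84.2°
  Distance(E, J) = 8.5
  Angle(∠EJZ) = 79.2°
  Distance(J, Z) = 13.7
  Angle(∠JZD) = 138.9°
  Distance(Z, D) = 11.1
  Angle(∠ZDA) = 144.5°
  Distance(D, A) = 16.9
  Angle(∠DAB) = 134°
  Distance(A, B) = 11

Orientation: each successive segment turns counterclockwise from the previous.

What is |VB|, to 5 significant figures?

28.903

V is at the origin; VE runs at 46.7° with length 11.0, so E = (7.5440, 8.0055). ∠VEJ = 84.2° gives EJ at 142.50° from the x-axis; with |EJ| = 8.5, J = (0.80050, 13.180). ∠EJZ = 79.2° gives JZ at -116.70° from the x-axis; with |JZ| = 13.7, Z = (-5.3552, 0.94078). ∠JZD = 138.9° gives ZD at -75.600° from the x-axis; with |ZD| = 11.1, D = (-2.5947, -9.8105). ∠ZDA = 144.5° gives DA at -40.100° from the x-axis; with |DA| = 16.9, A = (10.332, -20.696). ∠DAB = 134.0° gives AB at 5.9000° from the x-axis; with |AB| = 11.0, B = (21.274, -19.565). Then |VB| = |B − V| = 28.903.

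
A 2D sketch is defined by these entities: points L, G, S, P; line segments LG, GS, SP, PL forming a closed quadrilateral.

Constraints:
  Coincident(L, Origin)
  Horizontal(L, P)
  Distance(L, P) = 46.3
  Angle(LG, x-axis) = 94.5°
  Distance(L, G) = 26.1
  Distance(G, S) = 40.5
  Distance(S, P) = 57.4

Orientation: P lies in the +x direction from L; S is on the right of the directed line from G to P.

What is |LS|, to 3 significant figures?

16.7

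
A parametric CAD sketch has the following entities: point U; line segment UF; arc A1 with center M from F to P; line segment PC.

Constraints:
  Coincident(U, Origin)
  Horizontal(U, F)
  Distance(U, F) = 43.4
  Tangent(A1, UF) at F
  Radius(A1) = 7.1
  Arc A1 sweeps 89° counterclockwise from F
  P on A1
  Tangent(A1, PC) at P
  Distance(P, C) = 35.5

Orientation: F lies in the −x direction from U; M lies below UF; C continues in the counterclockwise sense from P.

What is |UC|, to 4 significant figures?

66.46

U is at the origin; U and F share the same y with |UF| = 43.4 and F on the −x side, so F = (-43.40, 0.000). A1 meets UF tangentially, so MF is at right angles to UF, so M = F + (0, -7.1) = (-43.40, -7.100). On A1, F sits at bearing 90° from M; an 89° counterclockwise sweep puts P at bearing 179°, so P = M + 7.1·(cos 179°, sin 179°) = (-50.50, -6.976). The tangent condition forces MP to be normal to PC, so PC runs along (−sin 179°, cos 179°); with |PC| = 35.5, C = (-51.12, -42.47). Then |UC| = |C − U| = 66.46.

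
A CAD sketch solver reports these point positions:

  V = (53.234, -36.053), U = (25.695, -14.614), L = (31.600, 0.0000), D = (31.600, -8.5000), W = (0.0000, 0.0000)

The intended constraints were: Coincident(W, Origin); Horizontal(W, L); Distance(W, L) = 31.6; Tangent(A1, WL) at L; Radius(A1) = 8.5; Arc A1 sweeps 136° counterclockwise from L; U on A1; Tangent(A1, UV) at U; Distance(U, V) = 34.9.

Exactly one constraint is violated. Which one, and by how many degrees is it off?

Tangent(A1, UV) at U — off by 6.10°.

W = (0.00, 0.00) ✓; W.y = 0.00, L.y = 0.00 ✓; |WL| = 31.60 ✓; ∠(DL, LW) = 90.00° ✓; |DL| = 8.500 ✓; bearing(D→U) − bearing(D→L) = 136.0° ✓; |DU| = 8.500 ✓; ∠(DU, UV) = 83.90° ✗; |UV| = 34.90 ✓.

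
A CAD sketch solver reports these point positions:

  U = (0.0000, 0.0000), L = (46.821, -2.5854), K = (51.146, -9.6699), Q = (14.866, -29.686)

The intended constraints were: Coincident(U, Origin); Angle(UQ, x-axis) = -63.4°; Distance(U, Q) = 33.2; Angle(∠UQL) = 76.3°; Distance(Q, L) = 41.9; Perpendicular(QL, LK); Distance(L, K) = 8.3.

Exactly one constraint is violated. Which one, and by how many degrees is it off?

Perpendicular(QL, LK) — off by 8.90°.

U = (0.00, 0.00) ✓; UQ at -63.40° ✓; |UQ| = 33.20 ✓; ∠UQL = 76.30° ✓; |QL| = 41.90 ✓; ∠(QL, LK) = 98.90° ✗; |LK| = 8.300 ✓.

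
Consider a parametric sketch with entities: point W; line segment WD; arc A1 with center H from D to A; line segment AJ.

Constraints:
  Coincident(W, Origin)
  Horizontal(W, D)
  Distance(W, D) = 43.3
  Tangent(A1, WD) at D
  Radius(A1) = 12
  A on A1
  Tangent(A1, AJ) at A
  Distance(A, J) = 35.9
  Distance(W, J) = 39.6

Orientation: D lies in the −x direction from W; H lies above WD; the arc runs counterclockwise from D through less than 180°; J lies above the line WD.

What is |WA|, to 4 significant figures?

33.50

Checks: ∠(HD, DW) = 90.00° ✓; |HD| = 12.00 ✓; |HA| = 12.00 ✓; ∠(HA, AJ) = 90.00° ✓; |AJ| = 35.90 ✓; |WJ| = 39.60 ✓.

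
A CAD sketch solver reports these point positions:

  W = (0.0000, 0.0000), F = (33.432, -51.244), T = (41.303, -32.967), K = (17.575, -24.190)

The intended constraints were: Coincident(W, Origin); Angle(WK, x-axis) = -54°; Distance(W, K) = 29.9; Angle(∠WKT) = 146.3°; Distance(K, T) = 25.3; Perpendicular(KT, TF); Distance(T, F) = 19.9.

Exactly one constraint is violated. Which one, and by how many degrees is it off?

Perpendicular(KT, TF) — off by 3.00°.

W = (0.00, 0.00) ✓; WK at -54.00° ✓; |WK| = 29.90 ✓; ∠WKT = 146.3° ✓; |KT| = 25.30 ✓; ∠(KT, TF) = 93.00° ✗; |TF| = 19.90 ✓.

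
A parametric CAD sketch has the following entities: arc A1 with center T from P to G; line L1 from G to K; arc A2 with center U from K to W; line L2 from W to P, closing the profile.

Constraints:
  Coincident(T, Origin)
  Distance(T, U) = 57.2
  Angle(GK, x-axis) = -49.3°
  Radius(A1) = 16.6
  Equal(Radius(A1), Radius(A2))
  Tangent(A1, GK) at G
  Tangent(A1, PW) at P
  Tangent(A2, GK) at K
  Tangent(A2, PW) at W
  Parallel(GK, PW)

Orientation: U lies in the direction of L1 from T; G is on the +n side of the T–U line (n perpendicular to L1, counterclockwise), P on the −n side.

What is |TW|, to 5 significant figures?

59.560

The slot axis is L1's direction at -49.3°, so u = (cos -49.3°, sin -49.3°) = (0.65210, -0.75813) and n = (−sin -49.3°, cos -49.3°) = (0.75813, 0.65210). T is at the origin and U lies 57.2 along u from T, so U = 57.2·u = (37.300, -43.365). Tangency of A1 to both parallel lines with radius 16.6 puts G and P at T ± 16.6·n: G = (12.585, 10.825), P = (-12.585, -10.825). Equal radii place K and W the same way about U: K = U + 16.6·n = (49.885, -32.540), W = U − 16.6·n = (24.715, -54.190). Then |TW| = |W − T| = 59.560.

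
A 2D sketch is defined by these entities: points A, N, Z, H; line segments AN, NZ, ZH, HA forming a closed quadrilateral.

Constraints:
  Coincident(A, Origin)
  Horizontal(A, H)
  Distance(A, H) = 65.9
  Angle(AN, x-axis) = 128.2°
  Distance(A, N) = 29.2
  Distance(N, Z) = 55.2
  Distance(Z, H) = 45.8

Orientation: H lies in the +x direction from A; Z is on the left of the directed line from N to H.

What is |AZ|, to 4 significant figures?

49.86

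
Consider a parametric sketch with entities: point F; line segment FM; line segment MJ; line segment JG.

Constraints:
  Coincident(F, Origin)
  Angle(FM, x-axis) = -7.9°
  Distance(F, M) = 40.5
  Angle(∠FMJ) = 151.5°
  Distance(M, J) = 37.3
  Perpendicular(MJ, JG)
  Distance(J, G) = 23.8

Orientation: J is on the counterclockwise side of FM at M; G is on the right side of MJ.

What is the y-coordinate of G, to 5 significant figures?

-14.721

F is at the origin; FM runs at -7.9° with length 40.5, so M = 40.5·(cos -7.9°, sin -7.9°) = (40.116, -5.5665). ∠FMJ = 151.5°, so MJ runs at -7.9° + (180° − 151.5°) = 20.600° from the x-axis; with |MJ| = 37.3, J = M + 37.3·(cos 20.600°, sin 20.600°) = (75.031, 7.5572). The perpendicularity gives JG at right angles to MJ; with |JG| = 23.8 on the right of MJ, G = J + 23.8·(0.35184, -0.93606) = (83.404, -14.721). So G.y = -14.721.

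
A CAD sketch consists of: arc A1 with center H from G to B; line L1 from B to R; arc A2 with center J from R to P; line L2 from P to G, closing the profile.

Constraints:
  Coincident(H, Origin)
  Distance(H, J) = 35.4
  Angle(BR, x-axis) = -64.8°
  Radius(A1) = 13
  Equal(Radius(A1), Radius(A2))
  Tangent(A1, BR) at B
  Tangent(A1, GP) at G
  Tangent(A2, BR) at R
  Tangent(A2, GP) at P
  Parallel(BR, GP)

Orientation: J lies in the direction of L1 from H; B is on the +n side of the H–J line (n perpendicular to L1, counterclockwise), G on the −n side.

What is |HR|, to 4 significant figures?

37.71

Tangency of A1 to both parallel lines with radius 13.0 puts B and G at H ± 13.0·n: B = (11.76, 5.535), G = (-11.76, -5.535). Equal radii place R and P the same way about J: R = J + 13.0·n = (26.84, -26.50), P = J − 13.0·n = (3.310, -37.57). Then |HR| = |R − H| = 37.71.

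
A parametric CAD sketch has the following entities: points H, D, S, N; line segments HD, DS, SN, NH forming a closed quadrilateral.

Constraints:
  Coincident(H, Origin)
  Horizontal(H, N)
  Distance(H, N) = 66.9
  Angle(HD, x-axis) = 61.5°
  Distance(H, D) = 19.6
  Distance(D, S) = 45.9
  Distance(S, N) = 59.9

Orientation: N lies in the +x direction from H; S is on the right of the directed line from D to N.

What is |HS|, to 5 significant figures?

31.759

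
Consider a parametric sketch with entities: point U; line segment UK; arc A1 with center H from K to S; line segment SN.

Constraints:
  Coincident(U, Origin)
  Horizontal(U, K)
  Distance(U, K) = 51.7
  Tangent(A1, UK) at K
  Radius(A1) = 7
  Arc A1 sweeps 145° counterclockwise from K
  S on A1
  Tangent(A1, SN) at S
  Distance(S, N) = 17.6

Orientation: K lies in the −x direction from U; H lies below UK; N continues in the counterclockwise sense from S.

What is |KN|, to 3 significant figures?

25.1

U is at the origin; UK is horizontal with |UK| = 51.7 and K on the −x side, so K = (-51.7, 0.00). The tangent condition forces HK to be normal to UK, so H = K + (0, -7) = (-51.7, -7.00). On A1, K sits at bearing 90° from H; a 145° counterclockwise sweep puts S at bearing 235°, so S = H + 7.0·(cos 235°, sin 235°) = (-55.7, -12.7). Tangency of A1 to SN means the radius HS is perpendicular to SN, so SN runs along (−sin 235°, cos 235°); with |SN| = 17.6, N = (-41.3, -22.8). Then |KN| = |N − K| = 25.1.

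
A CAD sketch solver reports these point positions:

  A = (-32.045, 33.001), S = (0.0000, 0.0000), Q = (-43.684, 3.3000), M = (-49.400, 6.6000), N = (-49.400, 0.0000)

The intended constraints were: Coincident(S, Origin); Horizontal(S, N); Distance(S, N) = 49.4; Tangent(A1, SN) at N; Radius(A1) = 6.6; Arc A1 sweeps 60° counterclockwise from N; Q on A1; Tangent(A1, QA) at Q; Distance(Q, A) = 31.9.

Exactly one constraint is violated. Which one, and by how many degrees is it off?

Tangent(A1, QA) at Q — off by 8.60°.

S = (0.00, 0.00) ✓; S.y = 0.00, N.y = 0.00 ✓; |SN| = 49.40 ✓; ∠(MN, NS) = 90.00° ✓; |MN| = 6.600 ✓; bearing(M→Q) − bearing(M→N) = 60.00° ✓; |MQ| = 6.600 ✓; ∠(MQ, QA) = 81.40° ✗; |QA| = 31.90 ✓.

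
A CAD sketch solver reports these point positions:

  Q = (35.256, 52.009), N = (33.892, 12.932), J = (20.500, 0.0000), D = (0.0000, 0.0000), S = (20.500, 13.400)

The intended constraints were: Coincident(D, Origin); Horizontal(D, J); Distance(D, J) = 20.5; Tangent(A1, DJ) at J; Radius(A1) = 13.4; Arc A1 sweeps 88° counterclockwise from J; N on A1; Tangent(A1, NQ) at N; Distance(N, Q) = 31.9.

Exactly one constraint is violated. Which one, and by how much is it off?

Distance(N, Q) = 31.9 — off by 7.20.

D = (0.00, 0.00) ✓; D.y = 0.00, J.y = 0.00 ✓; |DJ| = 20.50 ✓; ∠(SJ, JD) = 90.00° ✓; |SJ| = 13.40 ✓; bearing(S→N) − bearing(S→J) = 88.00° ✓; |SN| = 13.40 ✓; ∠(SN, NQ) = 90.00° ✓; |NQ| = 39.10 ✗.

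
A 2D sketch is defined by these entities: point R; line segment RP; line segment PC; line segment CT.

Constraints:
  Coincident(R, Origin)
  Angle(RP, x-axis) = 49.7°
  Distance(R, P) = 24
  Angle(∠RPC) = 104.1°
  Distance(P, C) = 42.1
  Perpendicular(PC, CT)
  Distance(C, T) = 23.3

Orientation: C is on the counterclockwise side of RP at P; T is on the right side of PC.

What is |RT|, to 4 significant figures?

66.85

R is at the origin; RP runs at 49.7° with length 24.0, so P = 24.0·(cos 49.7°, sin 49.7°) = (15.52, 18.30). ∠RPC = 104.1°, so PC runs at 49.7° + (180° − 104.1°) = 125.6° from the x-axis; with |PC| = 42.1, C = P + 42.1·(cos 125.6°, sin 125.6°) = (-8.984, 52.54). The perpendicularity gives CT at right angles to PC; with |CT| = 23.3 on the right of PC, T = C + 23.3·(0.8131, 0.5821) = (9.961, 66.10). Then |RT| = |T − R| = 66.85.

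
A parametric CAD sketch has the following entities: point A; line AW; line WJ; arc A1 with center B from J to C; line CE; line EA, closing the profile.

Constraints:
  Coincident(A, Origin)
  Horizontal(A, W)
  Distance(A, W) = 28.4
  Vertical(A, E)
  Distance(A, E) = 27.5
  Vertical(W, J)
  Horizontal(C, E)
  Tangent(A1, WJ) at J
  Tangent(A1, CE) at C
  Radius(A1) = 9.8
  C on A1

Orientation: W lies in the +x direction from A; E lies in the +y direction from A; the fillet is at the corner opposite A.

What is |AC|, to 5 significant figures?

33.200

A is at the origin; AW is horizontal with |AW| = 28.4 and W on the +x side, so W = (28.400, 0.0000). AE is vertical with |AE| = 27.5 and E on the +y side, so E = (0.0000, 27.500). The virtual corner opposite A is at (28.400, 27.500). Tangency of A1 to WJ means the radius BJ is perpendicular to WJ and since A1 is tangent to CE there, BC ⟂ CE, with radius 9.8, so the center B sits 9.8 in from both sides at B = (18.600, 17.700). That places the tangent points at J = (28.400, 17.700) on WJ and C = (18.600, 27.500) on CE. Then |AC| = |C − A| = 33.200.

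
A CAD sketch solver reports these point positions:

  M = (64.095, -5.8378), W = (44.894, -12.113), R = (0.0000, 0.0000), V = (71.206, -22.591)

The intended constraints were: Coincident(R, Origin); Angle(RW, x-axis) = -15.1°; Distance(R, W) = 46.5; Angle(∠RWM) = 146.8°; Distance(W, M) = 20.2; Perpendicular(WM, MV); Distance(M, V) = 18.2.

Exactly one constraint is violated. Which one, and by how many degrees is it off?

Perpendicular(WM, MV) — off by 4.90°.

R = (0.00, 0.00) ✓; RW at -15.10° ✓; |RW| = 46.50 ✓; ∠RWM = 146.8° ✓; |WM| = 20.20 ✓; ∠(WM, MV) = 85.10° ✗; |MV| = 18.20 ✓.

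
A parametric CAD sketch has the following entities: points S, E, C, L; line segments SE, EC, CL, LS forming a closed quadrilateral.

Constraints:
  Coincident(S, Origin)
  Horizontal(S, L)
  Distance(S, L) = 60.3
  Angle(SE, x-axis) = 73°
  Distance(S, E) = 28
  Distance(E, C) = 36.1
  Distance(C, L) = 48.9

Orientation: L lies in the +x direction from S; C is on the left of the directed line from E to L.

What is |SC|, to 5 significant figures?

59.539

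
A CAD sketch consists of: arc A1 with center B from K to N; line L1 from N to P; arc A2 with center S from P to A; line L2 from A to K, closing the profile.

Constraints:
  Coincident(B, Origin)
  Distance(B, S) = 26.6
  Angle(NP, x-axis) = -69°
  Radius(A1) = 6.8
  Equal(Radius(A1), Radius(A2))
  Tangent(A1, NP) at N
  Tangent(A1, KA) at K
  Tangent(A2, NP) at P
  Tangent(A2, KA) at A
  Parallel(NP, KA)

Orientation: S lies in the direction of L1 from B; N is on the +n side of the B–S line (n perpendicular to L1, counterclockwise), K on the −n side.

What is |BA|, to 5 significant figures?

27.455

Tangency of A1 to both parallel lines with radius 6.8 puts N and K at B ± 6.8·n: N = (6.3483, 2.4369), K = (-6.3483, -2.4369). Equal radii place P and A the same way about S: P = S + 6.8·n = (15.881, -22.396), A = S − 6.8·n = (3.1842, -27.270). Then |BA| = |A − B| = 27.455.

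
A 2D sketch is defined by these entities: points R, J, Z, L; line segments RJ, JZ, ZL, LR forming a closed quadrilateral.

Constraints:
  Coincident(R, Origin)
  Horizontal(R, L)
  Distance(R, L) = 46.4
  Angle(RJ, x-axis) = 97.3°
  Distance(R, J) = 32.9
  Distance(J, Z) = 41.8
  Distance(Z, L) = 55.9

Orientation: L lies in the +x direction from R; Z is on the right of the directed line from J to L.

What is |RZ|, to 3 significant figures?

12.5

R is at the origin; R and L share the same y with |RL| = 46.4 and L in +x, so L = (46.4, 0). RJ runs at 97.3° with |RJ| = 32.9, so J = (-4.18, 32.6). Z is determined by |JZ| = 41.8 and |ZL| = 55.9 together: it lies at the intersection of circle(J, 41.8) and circle(L, 55.9). With |JL| = 60.2, the foot of the radical line on JL is 18.7 from J and the perpendicular offset is √(41.8² − 18.7²) = 37.4. Taking the right-of-JL solution: Z = (-8.78, -8.91).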